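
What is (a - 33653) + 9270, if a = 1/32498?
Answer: -792398733/32498 ≈ -24383.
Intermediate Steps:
a = 1/32498 ≈ 3.0771e-5
(a - 33653) + 9270 = (1/32498 - 33653) + 9270 = -1093655193/32498 + 9270 = -792398733/32498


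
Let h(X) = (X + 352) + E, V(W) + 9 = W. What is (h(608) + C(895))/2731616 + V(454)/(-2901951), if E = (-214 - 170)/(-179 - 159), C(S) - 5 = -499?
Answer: 910240091/51525602588304 ≈ 1.7666e-5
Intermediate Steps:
V(W) = -9 + W
C(S) = -494 (C(S) = 5 - 499 = -494)
E = 192/169 (E = -384/(-338) = -384*(-1/338) = 192/169 ≈ 1.1361)
h(X) = 59680/169 + X (h(X) = (X + 352) + 192/169 = (352 + X) + 192/169 = 59680/169 + X)
(h(608) + C(895))/2731616 + V(454)/(-2901951) = ((59680/169 + 608) - 494)/2731616 + (-9 + 454)/(-2901951) = (162432/169 - 494)*(1/2731616) + 445*(-1/2901951) = (78946/169)*(1/2731616) - 445/2901951 = 39473/230821552 - 445/2901951 = 910240091/51525602588304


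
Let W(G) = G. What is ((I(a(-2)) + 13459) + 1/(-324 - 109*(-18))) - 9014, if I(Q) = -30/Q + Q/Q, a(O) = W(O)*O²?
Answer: 14577383/3276 ≈ 4449.8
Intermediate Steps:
a(O) = O³ (a(O) = O*O² = O³)
I(Q) = 1 - 30/Q (I(Q) = -30/Q + 1 = 1 - 30/Q)
((I(a(-2)) + 13459) + 1/(-324 - 109*(-18))) - 9014 = (((-30 + (-2)³)/((-2)³) + 13459) + 1/(-324 - 109*(-18))) - 9014 = (((-30 - 8)/(-8) + 13459) + 1/(-324 + 1962)) - 9014 = ((-⅛*(-38) + 13459) + 1/1638) - 9014 = ((19/4 + 13459) + 1/1638) - 9014 = (53855/4 + 1/1638) - 9014 = 44107247/3276 - 9014 = 14577383/3276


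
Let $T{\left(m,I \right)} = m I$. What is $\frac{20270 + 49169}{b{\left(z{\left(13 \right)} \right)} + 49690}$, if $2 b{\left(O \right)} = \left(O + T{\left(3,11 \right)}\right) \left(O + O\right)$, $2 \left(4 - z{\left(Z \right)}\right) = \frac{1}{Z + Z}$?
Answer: $\frac{187763056}{134759821} \approx 1.3933$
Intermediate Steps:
$z{\left(Z \right)} = 4 - \frac{1}{4 Z}$ ($z{\left(Z \right)} = 4 - \frac{1}{2 \left(Z + Z\right)} = 4 - \frac{1}{2 \cdot 2 Z} = 4 - \frac{\frac{1}{2} \frac{1}{Z}}{2} = 4 - \frac{1}{4 Z}$)
$T{\left(m,I \right)} = I m$
$b{\left(O \right)} = O \left(33 + O\right)$ ($b{\left(O \right)} = \frac{\left(O + 11 \cdot 3\right) \left(O + O\right)}{2} = \frac{\left(O + 33\right) 2 O}{2} = \frac{\left(33 + O\right) 2 O}{2} = \frac{2 O \left(33 + O\right)}{2} = O \left(33 + O\right)$)
$\frac{20270 + 49169}{b{\left(z{\left(13 \right)} \right)} + 49690} = \frac{20270 + 49169}{\left(4 - \frac{1}{4 \cdot 13}\right) \left(33 + \left(4 - \frac{1}{4 \cdot 13}\right)\right) + 49690} = \frac{69439}{\left(4 - \frac{1}{52}\right) \left(33 + \left(4 - \frac{1}{52}\right)\right) + 49690} = \frac{69439}{\frac{207 \left(33 + \frac{207}{52}\right)}{52} + 49690} = \frac{69439}{\frac{207}{52} \cdot \frac{1923}{52} + 49690} = \frac{69439}{\frac{398061}{2704} + 49690} = \frac{69439}{\frac{134759821}{2704}} = 69439 \cdot \frac{2704}{134759821} = \frac{187763056}{134759821}$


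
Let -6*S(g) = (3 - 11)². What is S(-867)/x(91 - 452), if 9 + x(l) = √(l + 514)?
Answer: -4/3 - 4*√17/9 ≈ -3.1658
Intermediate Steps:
x(l) = -9 + √(514 + l) (x(l) = -9 + √(l + 514) = -9 + √(514 + l))
S(g) = -32/3 (S(g) = -(3 - 11)²/6 = -⅙*(-8)² = -⅙*64 = -32/3)
S(-867)/x(91 - 452) = -32/(3*(-9 + √(514 + (91 - 452)))) = -32/(3*(-9 + √(514 - 361))) = -32/(3*(-9 + √153)) = -32/(3*(-9 + 3*√17))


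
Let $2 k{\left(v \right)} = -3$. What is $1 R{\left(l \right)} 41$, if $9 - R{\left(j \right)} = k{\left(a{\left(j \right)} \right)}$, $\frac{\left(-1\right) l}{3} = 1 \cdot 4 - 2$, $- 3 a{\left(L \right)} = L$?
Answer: $\frac{861}{2} \approx 430.5$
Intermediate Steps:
$a{\left(L \right)} = - \frac{L}{3}$
$l = -6$ ($l = - 3 \left(1 \cdot 4 - 2\right) = - 3 \left(4 - 2\right) = \left(-3\right) 2 = -6$)
$k{\left(v \right)} = - \frac{3}{2}$ ($k{\left(v \right)} = \frac{1}{2} \left(-3\right) = - \frac{3}{2}$)
$R{\left(j \right)} = \frac{21}{2}$ ($R{\left(j \right)} = 9 - - \frac{3}{2} = 9 + \frac{3}{2} = \frac{21}{2}$)
$1 R{\left(l \right)} 41 = 1 \cdot \frac{21}{2} \cdot 41 = \frac{21}{2} \cdot 41 = \frac{861}{2}$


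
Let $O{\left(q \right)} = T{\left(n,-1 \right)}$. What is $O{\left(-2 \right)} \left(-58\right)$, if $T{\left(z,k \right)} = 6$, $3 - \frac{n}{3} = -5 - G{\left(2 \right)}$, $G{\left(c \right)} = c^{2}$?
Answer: $-348$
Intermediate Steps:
$n = 36$ ($n = 9 - 3 \left(-5 - 2^{2}\right) = 9 - 3 \left(-5 - 4\right) = 9 - -27 = 9 + 27 = 36$)
$O{\left(q \right)} = 6$
$O{\left(-2 \right)} \left(-58\right) = 6 \left(-58\right) = -348$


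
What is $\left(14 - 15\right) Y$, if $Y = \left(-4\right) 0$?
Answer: $0$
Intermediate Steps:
$Y = 0$
$\left(14 - 15\right) Y = \left(14 - 15\right) 0 = \left(-1\right) 0 = 0$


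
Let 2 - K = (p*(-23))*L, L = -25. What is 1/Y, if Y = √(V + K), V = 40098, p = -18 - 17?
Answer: √2409/12045 ≈ 0.0040748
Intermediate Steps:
p = -35
K = 20127 (K = 2 - (-35*(-23))*(-25) = 2 - 805*(-25) = 2 - 1*(-20125) = 2 + 20125 = 20127)
Y = 5*√2409 (Y = √(40098 + 20127) = √60225 = 5*√2409 ≈ 245.41)
1/Y = 1/(5*√2409) = √2409/12045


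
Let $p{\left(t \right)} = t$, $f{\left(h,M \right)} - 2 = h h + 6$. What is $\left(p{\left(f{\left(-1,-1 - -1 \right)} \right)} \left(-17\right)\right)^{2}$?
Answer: $23409$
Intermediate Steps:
$f{\left(h,M \right)} = 8 + h^{2}$ ($f{\left(h,M \right)} = 2 + \left(h h + 6\right) = 2 + \left(h^{2} + 6\right) = 2 + \left(6 + h^{2}\right) = 8 + h^{2}$)
$\left(p{\left(f{\left(-1,-1 - -1 \right)} \right)} \left(-17\right)\right)^{2} = \left(\left(8 + \left(-1\right)^{2}\right) \left(-17\right)\right)^{2} = \left(\left(8 + 1\right) \left(-17\right)\right)^{2} = \left(9 \left(-17\right)\right)^{2} = \left(-153\right)^{2} = 23409$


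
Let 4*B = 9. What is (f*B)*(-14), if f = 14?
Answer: -441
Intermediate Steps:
B = 9/4 (B = (¼)*9 = 9/4 ≈ 2.2500)
(f*B)*(-14) = (14*(9/4))*(-14) = (63/2)*(-14) = -441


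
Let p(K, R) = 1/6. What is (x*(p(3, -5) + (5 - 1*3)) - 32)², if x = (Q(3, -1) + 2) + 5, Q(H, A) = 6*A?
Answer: 32041/36 ≈ 890.03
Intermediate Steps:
p(K, R) = ⅙ (p(K, R) = 1*(⅙) = ⅙)
x = 1 (x = (6*(-1) + 2) + 5 = (-6 + 2) + 5 = -4 + 5 = 1)
(x*(p(3, -5) + (5 - 1*3)) - 32)² = (1*(⅙ + (5 - 1*3)) - 32)² = (1*(⅙ + (5 - 3)) - 32)² = (1*(⅙ + 2) - 32)² = (1*(13/6) - 32)² = (13/6 - 32)² = (-179/6)² = 32041/36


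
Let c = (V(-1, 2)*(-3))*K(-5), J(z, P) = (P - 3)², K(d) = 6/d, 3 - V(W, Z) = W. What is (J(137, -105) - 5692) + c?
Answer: 29932/5 ≈ 5986.4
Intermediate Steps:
V(W, Z) = 3 - W
J(z, P) = (-3 + P)²
c = 72/5 (c = ((3 - 1*(-1))*(-3))*(6/(-5)) = ((3 + 1)*(-3))*(6*(-⅕)) = (4*(-3))*(-6/5) = -12*(-6/5) = 72/5 ≈ 14.400)
(J(137, -105) - 5692) + c = ((-3 - 105)² - 5692) + 72/5 = ((-108)² - 5692) + 72/5 = (11664 - 5692) + 72/5 = 5972 + 72/5 = 29932/5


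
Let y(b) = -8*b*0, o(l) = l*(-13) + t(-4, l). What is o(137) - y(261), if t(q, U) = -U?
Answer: -1918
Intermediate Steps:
o(l) = -14*l (o(l) = l*(-13) - l = -13*l - l = -14*l)
y(b) = 0
o(137) - y(261) = -14*137 - 1*0 = -1918 + 0 = -1918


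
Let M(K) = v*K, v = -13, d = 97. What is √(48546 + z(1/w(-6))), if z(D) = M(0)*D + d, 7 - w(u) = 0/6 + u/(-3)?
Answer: √48643 ≈ 220.55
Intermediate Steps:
w(u) = 7 + u/3 (w(u) = 7 - (0/6 + u/(-3)) = 7 - (0*(⅙) + u*(-⅓)) = 7 - (0 - u/3) = 7 - (-1)*u/3 = 7 + u/3)
M(K) = -13*K
z(D) = 97 (z(D) = (-13*0)*D + 97 = 0*D + 97 = 0 + 97 = 97)
√(48546 + z(1/w(-6))) = √(48546 + 97) = √48643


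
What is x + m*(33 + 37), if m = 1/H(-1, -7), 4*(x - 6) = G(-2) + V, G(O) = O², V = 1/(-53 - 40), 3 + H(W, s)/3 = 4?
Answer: 3761/124 ≈ 30.331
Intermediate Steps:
H(W, s) = 3 (H(W, s) = -9 + 3*4 = -9 + 12 = 3)
V = -1/93 (V = 1/(-93) = -1/93 ≈ -0.010753)
x = 2603/372 (x = 6 + ((-2)² - 1/93)/4 = 6 + (4 - 1/93)/4 = 6 + (¼)*(371/93) = 6 + 371/372 = 2603/372 ≈ 6.9973)
m = ⅓ (m = 1/3 = ⅓ ≈ 0.33333)
x + m*(33 + 37) = 2603/372 + (33 + 37)/3 = 2603/372 + (⅓)*70 = 2603/372 + 70/3 = 3761/124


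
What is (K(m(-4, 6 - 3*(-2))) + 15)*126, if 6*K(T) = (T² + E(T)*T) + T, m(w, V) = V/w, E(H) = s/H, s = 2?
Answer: 2058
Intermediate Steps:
E(H) = 2/H
K(T) = ⅓ + T/6 + T²/6 (K(T) = ((T² + (2/T)*T) + T)/6 = ((T² + 2) + T)/6 = ((2 + T²) + T)/6 = (2 + T + T²)/6 = ⅓ + T/6 + T²/6)
(K(m(-4, 6 - 3*(-2))) + 15)*126 = ((⅓ + ((6 - 3*(-2))/(-4))*(1 + (6 - 3*(-2))/(-4))/6) + 15)*126 = ((⅓ + ((6 + 6)*(-¼))*(1 + (6 + 6)*(-¼))/6) + 15)*126 = ((⅓ + (12*(-¼))*(1 + 12*(-¼))/6) + 15)*126 = ((⅓ + (⅙)*(-3)*(1 - 3)) + 15)*126 = ((⅓ + (⅙)*(-3)*(-2)) + 15)*126 = ((⅓ + 1) + 15)*126 = (4/3 + 15)*126 = (49/3)*126 = 2058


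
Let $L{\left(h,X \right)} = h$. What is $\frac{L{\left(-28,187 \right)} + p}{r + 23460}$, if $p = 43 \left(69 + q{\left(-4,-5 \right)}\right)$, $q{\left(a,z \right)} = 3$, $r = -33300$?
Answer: $- \frac{767}{2460} \approx -0.31179$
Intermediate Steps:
$p = 3096$ ($p = 43 \left(69 + 3\right) = 43 \cdot 72 = 3096$)
$\frac{L{\left(-28,187 \right)} + p}{r + 23460} = \frac{-28 + 3096}{-33300 + 23460} = \frac{3068}{-9840} = 3068 \left(- \frac{1}{9840}\right) = - \frac{767}{2460}$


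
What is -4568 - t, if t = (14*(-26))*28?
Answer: 5624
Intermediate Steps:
t = -10192 (t = -364*28 = -10192)
-4568 - t = -4568 - 1*(-10192) = -4568 + 10192 = 5624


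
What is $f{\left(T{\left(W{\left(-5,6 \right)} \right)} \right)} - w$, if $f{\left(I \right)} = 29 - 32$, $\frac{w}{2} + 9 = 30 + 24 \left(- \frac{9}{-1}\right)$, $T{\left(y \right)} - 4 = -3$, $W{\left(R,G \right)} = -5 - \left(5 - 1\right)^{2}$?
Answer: $-477$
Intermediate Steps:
$W{\left(R,G \right)} = -21$ ($W{\left(R,G \right)} = -5 - 4^{2} = -5 - 16 = -21$)
$T{\left(y \right)} = 1$ ($T{\left(y \right)} = 4 - 3 = 1$)
$w = 474$ ($w = -18 + 2 \left(30 + 24 \left(- \frac{9}{-1}\right)\right) = -18 + 2 \left(30 + 24 \left(\left(-9\right) \left(-1\right)\right)\right) = -18 + 2 \left(30 + 24 \cdot 9\right) = -18 + 2 \left(30 + 216\right) = -18 + 2 \cdot 246 = -18 + 492 = 474$)
$f{\left(I \right)} = -3$ ($f{\left(I \right)} = 29 - 32 = -3$)
$f{\left(T{\left(W{\left(-5,6 \right)} \right)} \right)} - w = -3 - 474 = -477$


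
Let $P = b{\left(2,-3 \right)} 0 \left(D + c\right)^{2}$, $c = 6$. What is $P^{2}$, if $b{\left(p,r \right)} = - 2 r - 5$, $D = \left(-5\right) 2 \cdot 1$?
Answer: $0$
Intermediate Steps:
$D = -10$ ($D = \left(-10\right) 1 = -10$)
$b{\left(p,r \right)} = -5 - 2 r$
$P = 0$ ($P = \left(-5 - -6\right) 0 \left(-10 + 6\right)^{2} = \left(-5 + 6\right) 0 \left(-4\right)^{2} = 1 \cdot 0 \cdot 16 = 0 \cdot 16 = 0$)
$P^{2} = 0^{2} = 0$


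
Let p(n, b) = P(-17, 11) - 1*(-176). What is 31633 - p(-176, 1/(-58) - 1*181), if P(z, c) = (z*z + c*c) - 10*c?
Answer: 31157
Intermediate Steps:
P(z, c) = c² + z² - 10*c (P(z, c) = (z² + c²) - 10*c = (c² + z²) - 10*c = c² + z² - 10*c)
p(n, b) = 476 (p(n, b) = (11² + (-17)² - 10*11) - 1*(-176) = (121 + 289 - 110) + 176 = 300 + 176 = 476)
31633 - p(-176, 1/(-58) - 1*181) = 31633 - 1*476 = 31633 - 476 = 31157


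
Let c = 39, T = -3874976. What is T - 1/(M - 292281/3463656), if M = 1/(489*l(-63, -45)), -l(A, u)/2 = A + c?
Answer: -1107102439213456/285706499 ≈ -3.8750e+6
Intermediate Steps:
l(A, u) = -78 - 2*A (l(A, u) = -2*(A + 39) = -2*(39 + A) = -78 - 2*A)
M = 1/23472 (M = 1/(489*(-78 - 2*(-63))) = 1/(489*(-78 + 126)) = 1/(489*48) = 1/23472 ≈ 4.2604e-5)
T - 1/(M - 292281/3463656) = -3874976 - 1/(1/23472 - 292281/3463656) = -3874976 - 1/(1/23472 - 292281*1/3463656) = -3874976 - 1/(1/23472 - 97427/1154552) = -3874976 - 1/(-285706499/3387455568) = -3874976 - 1*(-3387455568/285706499) = -3874976 + 3387455568/285706499 = -1107102439213456/285706499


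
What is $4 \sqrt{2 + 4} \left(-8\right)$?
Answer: $- 32 \sqrt{6} \approx -78.384$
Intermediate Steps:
$4 \sqrt{2 + 4} \left(-8\right) = 4 \sqrt{6} \left(-8\right) = - 32 \sqrt{6}$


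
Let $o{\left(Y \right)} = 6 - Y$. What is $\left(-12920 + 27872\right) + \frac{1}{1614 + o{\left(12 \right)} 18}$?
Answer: $\frac{22517713}{1506} \approx 14952.0$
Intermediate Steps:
$\left(-12920 + 27872\right) + \frac{1}{1614 + o{\left(12 \right)} 18} = \left(-12920 + 27872\right) + \frac{1}{1614 + \left(6 - 12\right) 18} = 14952 + \frac{1}{1614 + \left(6 - 12\right) 18} = 14952 + \frac{1}{1614 - 108} = 14952 + \frac{1}{1506} = \frac{22517713}{1506}$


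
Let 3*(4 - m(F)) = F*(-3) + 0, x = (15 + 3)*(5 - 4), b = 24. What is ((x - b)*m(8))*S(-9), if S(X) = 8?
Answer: -576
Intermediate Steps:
x = 18 (x = 18*1 = 18)
m(F) = 4 + F (m(F) = 4 - (F*(-3) + 0)/3 = 4 - (-3*F + 0)/3 = 4 - (-1)*F = 4 + F)
((x - b)*m(8))*S(-9) = ((18 - 1*24)*(4 + 8))*8 = ((18 - 24)*12)*8 = -6*12*8 = -72*8 = -576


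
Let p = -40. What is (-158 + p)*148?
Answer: -29304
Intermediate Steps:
(-158 + p)*148 = (-158 - 40)*148 = -198*148 = -29304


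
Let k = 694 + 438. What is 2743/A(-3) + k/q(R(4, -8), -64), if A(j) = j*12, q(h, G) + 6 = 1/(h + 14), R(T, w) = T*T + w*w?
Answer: -5374997/20268 ≈ -265.20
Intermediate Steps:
k = 1132
R(T, w) = T**2 + w**2
q(h, G) = -6 + 1/(14 + h) (q(h, G) = -6 + 1/(h + 14) = -6 + 1/(14 + h))
A(j) = 12*j
2743/A(-3) + k/q(R(4, -8), -64) = 2743/((12*(-3))) + 1132/(((-83 - 6*(4**2 + (-8)**2))/(14 + (4**2 + (-8)**2)))) = 2743/(-36) + 1132/(((-83 - 6*(16 + 64))/(14 + (16 + 64)))) = 2743*(-1/36) + 1132/(((-83 - 6*80)/(14 + 80))) = -2743/36 + 1132/(((-83 - 480)/94)) = -2743/36 + 1132/(((1/94)*(-563))) = -2743/36 + 1132/(-563/94) = -2743/36 + 1132*(-94/563) = -2743/36 - 106408/563 = -5374997/20268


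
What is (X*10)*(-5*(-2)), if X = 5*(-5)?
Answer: -2500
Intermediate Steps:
X = -25
(X*10)*(-5*(-2)) = (-25*10)*(-5*(-2)) = -250*10 = -2500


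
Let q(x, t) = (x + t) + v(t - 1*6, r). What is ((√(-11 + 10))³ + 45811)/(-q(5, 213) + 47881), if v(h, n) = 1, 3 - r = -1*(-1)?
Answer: 45811/47662 - I/47662 ≈ 0.96116 - 2.0981e-5*I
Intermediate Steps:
r = 2 (r = 3 - (-1)*(-1) = 3 - 1*1 = 3 - 1 = 2)
q(x, t) = 1 + t + x (q(x, t) = (x + t) + 1 = (t + x) + 1 = 1 + t + x)
((√(-11 + 10))³ + 45811)/(-q(5, 213) + 47881) = ((√(-11 + 10))³ + 45811)/(-(1 + 213 + 5) + 47881) = ((√(-1))³ + 45811)/(-1*219 + 47881) = (I³ + 45811)/(-219 + 47881) = (-I + 45811)/47662 = (45811 - I)*(1/47662) = 45811/47662 - I/47662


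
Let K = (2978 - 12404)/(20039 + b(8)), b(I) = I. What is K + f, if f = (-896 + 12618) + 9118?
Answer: 417770054/20047 ≈ 20840.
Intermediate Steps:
f = 20840 (f = 11722 + 9118 = 20840)
K = -9426/20047 (K = (2978 - 12404)/(20039 + 8) = -9426/20047 ≈ -0.47019)
K + f = -9426/20047 + 20840 = 417770054/20047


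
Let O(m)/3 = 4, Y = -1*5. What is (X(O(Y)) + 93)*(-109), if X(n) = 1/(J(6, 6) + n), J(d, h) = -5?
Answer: -71068/7 ≈ -10153.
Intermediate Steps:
Y = -5
O(m) = 12 (O(m) = 3*4 = 12)
X(n) = 1/(-5 + n)
(X(O(Y)) + 93)*(-109) = (1/(-5 + 12) + 93)*(-109) = (1/7 + 93)*(-109) = (⅐ + 93)*(-109) = (652/7)*(-109) = -71068/7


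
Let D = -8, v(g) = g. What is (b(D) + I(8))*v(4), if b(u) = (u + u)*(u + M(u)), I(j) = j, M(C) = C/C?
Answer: 480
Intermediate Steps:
M(C) = 1
b(u) = 2*u*(1 + u) (b(u) = (u + u)*(u + 1) = (2*u)*(1 + u) = 2*u*(1 + u))
(b(D) + I(8))*v(4) = (2*(-8)*(1 - 8) + 8)*4 = (2*(-8)*(-7) + 8)*4 = (112 + 8)*4 = 120*4 = 480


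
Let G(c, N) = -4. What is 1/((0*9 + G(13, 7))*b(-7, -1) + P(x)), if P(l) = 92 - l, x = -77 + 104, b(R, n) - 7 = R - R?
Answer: 1/37 ≈ 0.027027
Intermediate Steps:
b(R, n) = 7 (b(R, n) = 7 + (R - R) = 7 + 0 = 7)
x = 27
1/((0*9 + G(13, 7))*b(-7, -1) + P(x)) = 1/((0*9 - 4)*7 + (92 - 1*27)) = 1/((0 - 4)*7 + (92 - 27)) = 1/(-4*7 + 65) = 1/(-28 + 65) = 1/37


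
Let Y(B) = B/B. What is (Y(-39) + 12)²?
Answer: 169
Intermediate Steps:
Y(B) = 1
(Y(-39) + 12)² = (1 + 12)² = 13² = 169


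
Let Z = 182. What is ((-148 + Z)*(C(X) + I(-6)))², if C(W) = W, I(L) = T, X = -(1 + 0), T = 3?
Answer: 4624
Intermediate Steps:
X = -1 (X = -1*1 = -1)
I(L) = 3
((-148 + Z)*(C(X) + I(-6)))² = ((-148 + 182)*(-1 + 3))² = (34*2)² = 68² = 4624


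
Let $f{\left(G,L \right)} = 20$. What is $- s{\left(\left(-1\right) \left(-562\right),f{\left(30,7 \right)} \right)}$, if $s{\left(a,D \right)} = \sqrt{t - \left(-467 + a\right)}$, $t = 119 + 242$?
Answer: $- \sqrt{266} \approx -16.31$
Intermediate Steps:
$t = 361$
$s{\left(a,D \right)} = \sqrt{828 - a}$ ($s{\left(a,D \right)} = \sqrt{361 - \left(-467 + a\right)} = \sqrt{828 - a}$)
$- s{\left(\left(-1\right) \left(-562\right),f{\left(30,7 \right)} \right)} = - \sqrt{828 - \left(-1\right) \left(-562\right)} = - \sqrt{828 - 562} = - \sqrt{266}$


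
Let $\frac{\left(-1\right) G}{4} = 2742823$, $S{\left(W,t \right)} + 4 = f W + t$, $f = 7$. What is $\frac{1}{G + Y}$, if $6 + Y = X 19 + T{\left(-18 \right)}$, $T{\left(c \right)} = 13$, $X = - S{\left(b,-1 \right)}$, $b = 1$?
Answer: $- \frac{1}{10971323} \approx -9.1147 \cdot 10^{-8}$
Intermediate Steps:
$S{\left(W,t \right)} = -4 + t + 7 W$ ($S{\left(W,t \right)} = -4 + \left(7 W + t\right) = -4 + \left(t + 7 W\right) = -4 + t + 7 W$)
$X = -2$ ($X = - (-4 - 1 + 7 \cdot 1) = - (-4 - 1 + 7) = \left(-1\right) 2 = -2$)
$G = -10971292$ ($G = \left(-4\right) 2742823 = -10971292$)
$Y = -31$ ($Y = -6 + \left(\left(-2\right) 19 + 13\right) = -6 + \left(-38 + 13\right) = -6 - 25 = -31$)
$\frac{1}{G + Y} = \frac{1}{-10971292 - 31} = \frac{1}{-10971323} = - \frac{1}{10971323}$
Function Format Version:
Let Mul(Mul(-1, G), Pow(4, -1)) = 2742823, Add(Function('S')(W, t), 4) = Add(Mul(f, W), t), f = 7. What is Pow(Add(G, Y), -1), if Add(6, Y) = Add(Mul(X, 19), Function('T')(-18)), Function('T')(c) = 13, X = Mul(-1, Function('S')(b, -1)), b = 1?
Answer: Rational(-1, 10971323) ≈ -9.1147e-8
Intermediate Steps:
Function('S')(W, t) = Add(-4, t, Mul(7, W)) (Function('S')(W, t) = Add(-4, Add(Mul(7, W), t)) = Add(-4, Add(t, Mul(7, W))) = Add(-4, t, Mul(7, W)))
X = -2 (X = Mul(-1, Add(-4, -1, Mul(7, 1))) = Mul(-1, Add(-4, -1, 7)) = Mul(-1, 2) = -2)
G = -10971292 (G = Mul(-4, 2742823) = -10971292)
Y = -31 (Y = Add(-6, Add(Mul(-2, 19), 13)) = Add(-6, Add(-38, 13)) = Add(-6, -25) = -31)
Pow(Add(G, Y), -1) = Pow(Add(-10971292, -31), -1) = Pow(-10971323, -1) = Rational(-1, 10971323)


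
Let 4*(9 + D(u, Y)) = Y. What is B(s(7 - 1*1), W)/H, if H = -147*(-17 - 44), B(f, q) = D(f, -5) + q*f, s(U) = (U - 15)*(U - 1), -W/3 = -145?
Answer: -78341/35868 ≈ -2.1841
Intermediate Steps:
W = 435 (W = -3*(-145) = 435)
s(U) = (-1 + U)*(-15 + U) (s(U) = (-15 + U)*(-1 + U) = (-1 + U)*(-15 + U))
D(u, Y) = -9 + Y/4
B(f, q) = -41/4 + f*q (B(f, q) = (-9 + (¼)*(-5)) + q*f = (-9 - 5/4) + f*q = -41/4 + f*q)
H = 8967 (H = -147*(-61) = 8967)
B(s(7 - 1*1), W)/H = (-41/4 + (15 + (7 - 1*1)² - 16*(7 - 1*1))*435)/8967 = (-41/4 + (15 + (7 - 1)² - 16*(7 - 1))*435)*(1/8967) = (-41/4 + (15 + 6² - 16*6)*435)*(1/8967) = (-41/4 + (15 + 36 - 96)*435)*(1/8967) = (-41/4 - 45*435)*(1/8967) = (-41/4 - 19575)*(1/8967) = -78341/4*1/8967 = -78341/35868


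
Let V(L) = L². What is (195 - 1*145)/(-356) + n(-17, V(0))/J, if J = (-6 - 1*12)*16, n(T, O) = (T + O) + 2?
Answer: -755/8544 ≈ -0.088366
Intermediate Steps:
n(T, O) = 2 + O + T (n(T, O) = (O + T) + 2 = 2 + O + T)
J = -288 (J = (-6 - 12)*16 = -18*16 = -288)
(195 - 1*145)/(-356) + n(-17, V(0))/J = (195 - 1*145)/(-356) + (2 + 0² - 17)/(-288) = (195 - 145)*(-1/356) + (2 + 0 - 17)*(-1/288) = 50*(-1/356) - 15*(-1/288) = -25/178 + 5/96 = -755/8544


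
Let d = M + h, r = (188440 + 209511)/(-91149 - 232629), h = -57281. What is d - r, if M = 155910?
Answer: 31934298313/323778 ≈ 98630.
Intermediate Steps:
r = -397951/323778 (r = 397951/(-323778) = 397951*(-1/323778) = -397951/323778 ≈ -1.2291)
d = 98629 (d = 155910 - 57281 = 98629)
d - r = 98629 - 1*(-397951/323778) = 98629 + 397951/323778 = 31934298313/323778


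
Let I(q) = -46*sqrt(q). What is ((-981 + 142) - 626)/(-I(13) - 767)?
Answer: 86435/43137 + 67390*sqrt(13)/560781 ≈ 2.4370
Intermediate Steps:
((-981 + 142) - 626)/(-I(13) - 767) = ((-981 + 142) - 626)/(-(-46)*sqrt(13) - 767) = (-839 - 626)/(46*sqrt(13) - 767) = -1465/(-767 + 46*sqrt(13))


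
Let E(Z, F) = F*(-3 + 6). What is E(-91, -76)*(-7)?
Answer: 1596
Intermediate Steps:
E(Z, F) = 3*F (E(Z, F) = F*3 = 3*F)
E(-91, -76)*(-7) = (3*(-76))*(-7) = -228*(-7) = 1596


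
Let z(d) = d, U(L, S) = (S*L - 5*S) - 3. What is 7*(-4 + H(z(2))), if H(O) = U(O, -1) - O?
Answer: -42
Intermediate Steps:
U(L, S) = -3 - 5*S + L*S (U(L, S) = (L*S - 5*S) - 3 = (-5*S + L*S) - 3 = -3 - 5*S + L*S)
H(O) = 2 - 2*O (H(O) = (-3 - 5*(-1) + O*(-1)) - O = (-3 + 5 - O) - O = (2 - O) - O = 2 - 2*O)
7*(-4 + H(z(2))) = 7*(-4 + (2 - 2*2)) = 7*(-4 + (2 - 4)) = 7*(-4 - 2) = 7*(-6) = -42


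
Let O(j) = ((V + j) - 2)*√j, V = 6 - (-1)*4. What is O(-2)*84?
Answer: 504*I*√2 ≈ 712.76*I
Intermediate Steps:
V = 10 (V = 6 - 1*(-4) = 6 + 4 = 10)
O(j) = √j*(8 + j) (O(j) = ((10 + j) - 2)*√j = (8 + j)*√j = √j*(8 + j))
O(-2)*84 = (√(-2)*(8 - 2))*84 = ((I*√2)*6)*84 = (6*I*√2)*84 = 504*I*√2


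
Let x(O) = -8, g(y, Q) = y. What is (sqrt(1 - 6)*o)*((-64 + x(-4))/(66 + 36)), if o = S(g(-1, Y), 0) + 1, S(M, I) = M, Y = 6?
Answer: 0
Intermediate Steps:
o = 0 (o = -1 + 1 = 0)
(sqrt(1 - 6)*o)*((-64 + x(-4))/(66 + 36)) = (sqrt(1 - 6)*0)*((-64 - 8)/(66 + 36)) = (sqrt(-5)*0)*(-72/102) = ((I*sqrt(5))*0)*(-72*1/102) = 0*(-12/17) = 0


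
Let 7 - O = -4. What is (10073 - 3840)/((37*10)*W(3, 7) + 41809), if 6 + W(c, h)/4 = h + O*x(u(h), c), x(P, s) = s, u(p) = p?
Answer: 6233/92129 ≈ 0.067655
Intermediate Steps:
O = 11 (O = 7 - 1*(-4) = 7 + 4 = 11)
W(c, h) = -24 + 4*h + 44*c (W(c, h) = -24 + 4*(h + 11*c) = -24 + (4*h + 44*c) = -24 + 4*h + 44*c)
(10073 - 3840)/((37*10)*W(3, 7) + 41809) = (10073 - 3840)/((37*10)*(-24 + 4*7 + 44*3) + 41809) = 6233/(370*(-24 + 28 + 132) + 41809) = 6233/(370*136 + 41809) = 6233/(50320 + 41809) = 6233/92129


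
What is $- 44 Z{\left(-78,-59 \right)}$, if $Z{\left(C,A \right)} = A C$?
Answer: $-202488$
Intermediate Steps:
$- 44 Z{\left(-78,-59 \right)} = - 44 \left(\left(-59\right) \left(-78\right)\right) = \left(-44\right) 4602 = -202488$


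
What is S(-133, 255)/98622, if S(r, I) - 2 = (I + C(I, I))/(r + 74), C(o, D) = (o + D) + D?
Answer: -451/2909349 ≈ -0.00015502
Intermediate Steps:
C(o, D) = o + 2*D (C(o, D) = (D + o) + D = o + 2*D)
S(r, I) = 2 + 4*I/(74 + r) (S(r, I) = 2 + (I + (I + 2*I))/(r + 74) = 2 + (I + 3*I)/(74 + r) = 2 + (4*I)/(74 + r) = 2 + 4*I/(74 + r))
S(-133, 255)/98622 = (2*(74 - 133 + 2*255)/(74 - 133))/98622 = (2*(74 - 133 + 510)/(-59))*(1/98622) = (2*(-1/59)*451)*(1/98622) = -902/59*1/98622 = -451/2909349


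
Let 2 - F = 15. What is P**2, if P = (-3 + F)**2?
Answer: 65536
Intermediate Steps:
F = -13 (F = 2 - 1*15 = 2 - 15 = -13)
P = 256 (P = (-3 - 13)**2 = (-16)**2 = 256)
P**2 = 256**2 = 65536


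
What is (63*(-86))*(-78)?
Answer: 422604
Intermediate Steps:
(63*(-86))*(-78) = -5418*(-78) = 422604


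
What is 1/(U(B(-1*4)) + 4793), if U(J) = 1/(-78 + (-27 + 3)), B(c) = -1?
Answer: 102/488885 ≈ 0.00020864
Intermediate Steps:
U(J) = -1/102 (U(J) = 1/(-78 - 24) = 1/(-102) = -1/102)
1/(U(B(-1*4)) + 4793) = 1/(-1/102 + 4793) = 1/(488885/102) = 102/488885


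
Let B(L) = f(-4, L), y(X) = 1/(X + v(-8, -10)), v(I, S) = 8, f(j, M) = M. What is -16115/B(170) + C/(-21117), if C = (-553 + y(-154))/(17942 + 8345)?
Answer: -21767329718663/229627433513 ≈ -94.794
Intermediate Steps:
y(X) = 1/(8 + X) (y(X) = 1/(X + 8) = 1/(8 + X))
B(L) = L
C = -80739/3837902 (C = (-553 + 1/(8 - 154))/(17942 + 8345) = (-553 + 1/(-146))/26287 = (-553 - 1/146)*(1/26287) = -80739/146*1/26287 = -80739/3837902 ≈ -0.021037)
-16115/B(170) + C/(-21117) = -16115/170 - 80739/3837902/(-21117) = -16115*1/170 - 80739/3837902*(-1/21117) = -3223/34 + 26913/27014992178 = -21767329718663/229627433513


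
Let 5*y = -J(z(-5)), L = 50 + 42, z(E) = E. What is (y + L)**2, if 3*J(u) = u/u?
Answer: 1901641/225 ≈ 8451.7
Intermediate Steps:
J(u) = 1/3 (J(u) = (u/u)/3 = (1/3)*1 = 1/3)
L = 92
y = -1/15 (y = (-1*1/3)/5 = (1/5)*(-1/3) = -1/15 ≈ -0.066667)
(y + L)**2 = (-1/15 + 92)**2 = (1379/15)**2 = 1901641/225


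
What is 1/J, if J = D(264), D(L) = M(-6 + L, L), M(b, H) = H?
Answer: 1/264 ≈ 0.0037879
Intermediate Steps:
D(L) = L
J = 264
1/J = 1/264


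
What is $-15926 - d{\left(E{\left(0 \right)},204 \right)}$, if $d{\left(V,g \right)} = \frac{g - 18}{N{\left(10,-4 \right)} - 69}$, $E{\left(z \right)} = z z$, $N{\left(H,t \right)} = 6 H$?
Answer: $- \frac{47716}{3} \approx -15905.0$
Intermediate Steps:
$E{\left(z \right)} = z^{2}$
$d{\left(V,g \right)} = 2 - \frac{g}{9}$ ($d{\left(V,g \right)} = \frac{g - 18}{6 \cdot 10 - 69} = \frac{-18 + g}{60 - 69} = \frac{-18 + g}{-9} = \left(-18 + g\right) \left(- \frac{1}{9}\right) = 2 - \frac{g}{9}$)
$-15926 - d{\left(E{\left(0 \right)},204 \right)} = -15926 - \left(2 - \frac{68}{3}\right) = -15926 - - \frac{62}{3} = -15926 + \frac{62}{3} = - \frac{47716}{3}$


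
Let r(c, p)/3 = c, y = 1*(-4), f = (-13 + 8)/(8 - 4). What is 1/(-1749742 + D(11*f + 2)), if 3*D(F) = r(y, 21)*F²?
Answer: -4/7001177 ≈ -5.7133e-7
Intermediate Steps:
f = -5/4 ≈ -1.2500
y = -4
r(c, p) = 3*c
D(F) = -4*F² (D(F) = ((3*(-4))*F²)/3 = (-12*F²)/3 = -4*F²)
1/(-1749742 + D(11*f + 2)) = 1/(-1749742 - 4*(11*(-5/4) + 2)²) = 1/(-1749742 - 4*(-55/4 + 2)²) = 1/(-1749742 - 4*(-47/4)²) = 1/(-1749742 - 4*2209/16) = 1/(-1749742 - 2209/4) = 1/(-7001177/4) = -4/7001177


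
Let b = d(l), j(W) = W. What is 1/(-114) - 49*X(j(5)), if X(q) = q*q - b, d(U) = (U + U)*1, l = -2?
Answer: -161995/114 ≈ -1421.0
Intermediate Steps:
d(U) = 2*U (d(U) = (2*U)*1 = 2*U)
b = -4 (b = 2*(-2) = -4)
X(q) = 4 + q² (X(q) = q*q - 1*(-4) = q² + 4 = 4 + q²)
1/(-114) - 49*X(j(5)) = 1/(-114) - 49*(4 + 5²) = -1/114 - 49*(4 + 25) = -1/114 - 49*29 = -1/114 - 1421 = -161995/114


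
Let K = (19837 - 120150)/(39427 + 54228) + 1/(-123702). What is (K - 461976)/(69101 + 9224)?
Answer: -5352147955772941/907419469193250 ≈ -5.8982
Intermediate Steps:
K = -12409012381/11585310810 (K = -100313/93655 - 1/123702 = -12409012381/11585310810 ≈ -1.0711)
(K - 461976)/(69101 + 9224) = (-12409012381/11585310810 - 461976)/(69101 + 9224) = -5352147955772941/11585310810/78325 = -5352147955772941/11585310810*1/78325 = -5352147955772941/907419469193250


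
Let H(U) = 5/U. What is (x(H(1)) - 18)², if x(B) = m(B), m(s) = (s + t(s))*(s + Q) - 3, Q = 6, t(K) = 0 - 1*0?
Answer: 1156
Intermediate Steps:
t(K) = 0 (t(K) = 0 + 0 = 0)
m(s) = -3 + s*(6 + s) (m(s) = (s + 0)*(s + 6) - 3 = s*(6 + s) - 3 = -3 + s*(6 + s))
x(B) = -3 + B² + 6*B
(x(H(1)) - 18)² = ((-3 + (5/1)² + 6*(5/1)) - 18)² = ((-3 + (5*1)² + 6*(5*1)) - 18)² = ((-3 + 5² + 6*5) - 18)² = ((-3 + 25 + 30) - 18)² = (52 - 18)² = 34² = 1156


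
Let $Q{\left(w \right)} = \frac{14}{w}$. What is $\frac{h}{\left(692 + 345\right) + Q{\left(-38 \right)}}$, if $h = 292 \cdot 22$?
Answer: $\frac{15257}{2462} \approx 6.197$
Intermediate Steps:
$h = 6424$
$\frac{h}{\left(692 + 345\right) + Q{\left(-38 \right)}} = \frac{6424}{\left(692 + 345\right) + \frac{14}{-38}} = \frac{6424}{1037 + 14 \left(- \frac{1}{38}\right)} = \frac{6424}{1037 - \frac{7}{19}} = \frac{6424}{\frac{19696}{19}} = 6424 \cdot \frac{19}{19696} = \frac{15257}{2462}$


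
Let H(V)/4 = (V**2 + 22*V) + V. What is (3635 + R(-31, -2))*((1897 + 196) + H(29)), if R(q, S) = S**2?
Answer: 29566875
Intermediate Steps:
H(V) = 4*V**2 + 92*V (H(V) = 4*((V**2 + 22*V) + V) = 4*(V**2 + 23*V) = 4*V**2 + 92*V)
(3635 + R(-31, -2))*((1897 + 196) + H(29)) = (3635 + (-2)**2)*((1897 + 196) + 4*29*(23 + 29)) = (3635 + 4)*(2093 + 4*29*52) = 3639*(2093 + 6032) = 3639*8125 = 29566875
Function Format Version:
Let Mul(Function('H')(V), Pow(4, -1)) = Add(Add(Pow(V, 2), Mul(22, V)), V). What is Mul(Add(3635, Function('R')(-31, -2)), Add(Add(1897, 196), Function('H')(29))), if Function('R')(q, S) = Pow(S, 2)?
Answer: 29566875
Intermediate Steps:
Function('H')(V) = Add(Mul(4, Pow(V, 2)), Mul(92, V)) (Function('H')(V) = Mul(4, Add(Add(Pow(V, 2), Mul(22, V)), V)) = Mul(4, Add(Pow(V, 2), Mul(23, V))) = Add(Mul(4, Pow(V, 2)), Mul(92, V)))
Mul(Add(3635, Function('R')(-31, -2)), Add(Add(1897, 196), Function('H')(29))) = Mul(Add(3635, Pow(-2, 2)), Add(Add(1897, 196), Mul(4, 29, Add(23, 29)))) = Mul(Add(3635, 4), Add(2093, Mul(4, 29, 52))) = Mul(3639, Add(2093, 6032)) = Mul(3639, 8125) = 29566875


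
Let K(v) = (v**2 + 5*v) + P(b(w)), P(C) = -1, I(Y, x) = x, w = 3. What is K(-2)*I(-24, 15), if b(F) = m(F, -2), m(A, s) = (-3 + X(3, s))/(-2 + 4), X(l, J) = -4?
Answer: -105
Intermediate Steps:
m(A, s) = -7/2 (m(A, s) = (-3 - 4)/(-2 + 4) = -7/2)
b(F) = -7/2
K(v) = -1 + v**2 + 5*v (K(v) = (v**2 + 5*v) - 1 = -1 + v**2 + 5*v)
K(-2)*I(-24, 15) = (-1 + (-2)**2 + 5*(-2))*15 = (-1 + 4 - 10)*15 = -7*15 = -105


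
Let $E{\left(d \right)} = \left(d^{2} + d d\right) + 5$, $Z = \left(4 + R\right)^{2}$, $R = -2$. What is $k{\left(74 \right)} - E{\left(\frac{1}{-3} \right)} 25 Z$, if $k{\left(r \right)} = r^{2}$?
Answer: $\frac{44584}{9} \approx 4953.8$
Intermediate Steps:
$Z = 4$ ($Z = \left(4 - 2\right)^{2} = 2^{2} = 4$)
$E{\left(d \right)} = 5 + 2 d^{2}$ ($E{\left(d \right)} = \left(d^{2} + d^{2}\right) + 5 = 2 d^{2} + 5 = 5 + 2 d^{2}$)
$k{\left(74 \right)} - E{\left(\frac{1}{-3} \right)} 25 Z = 74^{2} - \left(5 + 2 \left(\frac{1}{-3}\right)^{2}\right) 25 \cdot 4 = 5476 - \left(5 + 2 \left(- \frac{1}{3}\right)^{2}\right) 25 \cdot 4 = 5476 - \left(5 + 2 \cdot \frac{1}{9}\right) 25 \cdot 4 = 5476 - \left(5 + \frac{2}{9}\right) 25 \cdot 4 = 5476 - \frac{47}{9} \cdot 25 \cdot 4 = 5476 - \frac{1175}{9} \cdot 4 = 5476 - \frac{4700}{9} = \frac{44584}{9}$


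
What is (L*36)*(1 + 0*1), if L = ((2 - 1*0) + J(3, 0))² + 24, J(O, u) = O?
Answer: 1764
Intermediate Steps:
L = 49 (L = ((2 - 1*0) + 3)² + 24 = ((2 + 0) + 3)² + 24 = (2 + 3)² + 24 = 5² + 24 = 25 + 24 = 49)
(L*36)*(1 + 0*1) = (49*36)*(1 + 0*1) = 1764*(1 + 0) = 1764*1 = 1764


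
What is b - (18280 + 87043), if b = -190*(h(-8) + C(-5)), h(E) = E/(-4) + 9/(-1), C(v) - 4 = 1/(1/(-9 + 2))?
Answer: -103423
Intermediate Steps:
C(v) = -3 (C(v) = 4 + 1/(1/(-9 + 2)) = 4 + 1/(1/(-7)) = 4 + 1/(-⅐) = 4 - 7 = -3)
h(E) = -9 - E/4 (h(E) = E*(-¼) + 9*(-1) = -E/4 - 9 = -9 - E/4)
b = 1900 (b = -190*((-9 - ¼*(-8)) - 3) = -190*((-9 + 2) - 3) = -190*(-7 - 3) = -190*(-10) = 1900)
b - (18280 + 87043) = 1900 - (18280 + 87043) = 1900 - 1*105323 = 1900 - 105323 = -103423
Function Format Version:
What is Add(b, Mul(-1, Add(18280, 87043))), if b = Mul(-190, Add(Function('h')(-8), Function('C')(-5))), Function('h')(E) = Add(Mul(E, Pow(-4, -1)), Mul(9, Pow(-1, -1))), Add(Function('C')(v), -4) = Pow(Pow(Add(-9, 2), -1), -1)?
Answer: -103423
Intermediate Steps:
Function('C')(v) = -3 (Function('C')(v) = Add(4, Pow(Pow(Add(-9, 2), -1), -1)) = Add(4, Pow(Pow(-7, -1), -1)) = Add(4, Pow(Rational(-1, 7), -1)) = Add(4, -7) = -3)
Function('h')(E) = Add(-9, Mul(Rational(-1, 4), E)) (Function('h')(E) = Add(Mul(E, Rational(-1, 4)), Mul(9, -1)) = Add(Mul(Rational(-1, 4), E), -9) = Add(-9, Mul(Rational(-1, 4), E)))
b = 1900 (b = Mul(-190, Add(Add(-9, Mul(Rational(-1, 4), -8)), -3)) = Mul(-190, Add(Add(-9, 2), -3)) = Mul(-190, Add(-7, -3)) = Mul(-190, -10) = 1900)
Add(b, Mul(-1, Add(18280, 87043))) = Add(1900, Mul(-1, Add(18280, 87043))) = Add(1900, Mul(-1, 105323)) = Add(1900, -105323) = -103423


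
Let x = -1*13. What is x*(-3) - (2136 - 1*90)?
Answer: -2007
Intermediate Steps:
x = -13
x*(-3) - (2136 - 1*90) = -13*(-3) - (2136 - 1*90) = 39 - (2136 - 90) = 39 - 1*2046 = 39 - 2046 = -2007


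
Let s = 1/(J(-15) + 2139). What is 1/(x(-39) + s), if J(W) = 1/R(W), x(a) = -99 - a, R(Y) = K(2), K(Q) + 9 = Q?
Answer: -14972/898313 ≈ -0.016667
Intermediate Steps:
K(Q) = -9 + Q
R(Y) = -7 (R(Y) = -9 + 2 = -7)
J(W) = -⅐ (J(W) = 1/(-7) = -⅐)
s = 7/14972 (s = 1/(-⅐ + 2139) = 1/(14972/7) = 7/14972 ≈ 0.00046754)
1/(x(-39) + s) = 1/((-99 - 1*(-39)) + 7/14972) = 1/((-99 + 39) + 7/14972) = 1/(-60 + 7/14972) = 1/(-898313/14972) = -14972/898313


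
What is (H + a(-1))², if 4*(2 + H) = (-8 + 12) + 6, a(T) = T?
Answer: ¼ ≈ 0.25000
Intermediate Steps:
H = ½ (H = -2 + ((-8 + 12) + 6)/4 = -2 + (4 + 6)/4 = -2 + (¼)*10 = -2 + 5/2 = ½ ≈ 0.50000)
(H + a(-1))² = (½ - 1)² = (-½)² = ¼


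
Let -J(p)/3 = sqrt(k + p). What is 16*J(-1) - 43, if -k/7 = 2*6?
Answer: -43 - 48*I*sqrt(85) ≈ -43.0 - 442.54*I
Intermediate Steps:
k = -84 (k = -14*6 = -7*12 = -84)
J(p) = -3*sqrt(-84 + p)
16*J(-1) - 43 = 16*(-3*sqrt(-84 - 1)) - 43 = 16*(-3*I*sqrt(85)) - 43 = -48*I*sqrt(85) - 43 = -43 - 48*I*sqrt(85)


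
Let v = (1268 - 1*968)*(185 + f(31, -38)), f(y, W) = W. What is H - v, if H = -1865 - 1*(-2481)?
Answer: -43484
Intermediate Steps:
H = 616 (H = -1865 + 2481 = 616)
v = 44100 (v = (1268 - 1*968)*(185 - 38) = (1268 - 968)*147 = 300*147 = 44100)
H - v = 616 - 1*44100 = 616 - 44100 = -43484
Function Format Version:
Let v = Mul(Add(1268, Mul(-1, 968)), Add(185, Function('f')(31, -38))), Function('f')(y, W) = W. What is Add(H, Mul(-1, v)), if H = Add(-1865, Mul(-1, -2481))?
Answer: -43484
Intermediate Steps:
H = 616 (H = Add(-1865, 2481) = 616)
v = 44100 (v = Mul(Add(1268, Mul(-1, 968)), Add(185, -38)) = Mul(Add(1268, -968), 147) = Mul(300, 147) = 44100)
Add(H, Mul(-1, v)) = Add(616, Mul(-1, 44100)) = Add(616, -44100) = -43484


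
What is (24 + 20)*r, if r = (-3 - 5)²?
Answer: 2816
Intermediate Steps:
r = 64 (r = (-8)² = 64)
(24 + 20)*r = (24 + 20)*64 = 44*64 = 2816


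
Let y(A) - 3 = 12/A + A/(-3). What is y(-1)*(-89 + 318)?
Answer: -5954/3 ≈ -1984.7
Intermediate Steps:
y(A) = 3 + 12/A - A/3 (y(A) = 3 + (12/A + A/(-3)) = 3 + (12/A + A*(-⅓)) = 3 + (12/A - A/3) = 3 + 12/A - A/3)
y(-1)*(-89 + 318) = (3 + 12/(-1) - ⅓*(-1))*(-89 + 318) = (3 + 12*(-1) + ⅓)*229 = (3 - 12 + ⅓)*229 = -26/3*229 = -5954/3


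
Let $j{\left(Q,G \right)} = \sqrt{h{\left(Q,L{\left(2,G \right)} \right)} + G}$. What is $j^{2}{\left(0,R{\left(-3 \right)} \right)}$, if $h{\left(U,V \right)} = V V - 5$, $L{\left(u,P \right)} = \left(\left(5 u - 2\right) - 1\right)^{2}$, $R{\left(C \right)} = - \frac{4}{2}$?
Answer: $2394$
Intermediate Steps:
$R{\left(C \right)} = -2$ ($R{\left(C \right)} = \left(-4\right) \frac{1}{2} = -2$)
$L{\left(u,P \right)} = \left(-3 + 5 u\right)^{2}$ ($L{\left(u,P \right)} = \left(\left(-2 + 5 u\right) - 1\right)^{2} = \left(-3 + 5 u\right)^{2}$)
$h{\left(U,V \right)} = -5 + V^{2}$ ($h{\left(U,V \right)} = V^{2} - 5 = -5 + V^{2}$)
$j{\left(Q,G \right)} = \sqrt{2396 + G}$ ($j{\left(Q,G \right)} = \sqrt{\left(-5 + \left(\left(-3 + 5 \cdot 2\right)^{2}\right)^{2}\right) + G} = \sqrt{\left(-5 + \left(\left(-3 + 10\right)^{2}\right)^{2}\right) + G} = \sqrt{\left(-5 + \left(7^{2}\right)^{2}\right) + G} = \sqrt{\left(-5 + 49^{2}\right) + G} = \sqrt{\left(-5 + 2401\right) + G} = \sqrt{2396 + G}$)
$j^{2}{\left(0,R{\left(-3 \right)} \right)} = \left(\sqrt{2396 - 2}\right)^{2} = \left(\sqrt{2394}\right)^{2} = \left(3 \sqrt{266}\right)^{2} = 2394$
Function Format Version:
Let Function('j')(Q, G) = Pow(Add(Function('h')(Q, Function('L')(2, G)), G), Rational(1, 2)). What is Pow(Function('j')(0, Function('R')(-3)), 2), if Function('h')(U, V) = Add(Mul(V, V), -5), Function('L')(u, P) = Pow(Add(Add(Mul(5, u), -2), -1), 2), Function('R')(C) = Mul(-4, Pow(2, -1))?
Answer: 2394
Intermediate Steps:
Function('R')(C) = -2 (Function('R')(C) = Mul(-4, Rational(1, 2)) = -2)
Function('L')(u, P) = Pow(Add(-3, Mul(5, u)), 2) (Function('L')(u, P) = Pow(Add(Add(-2, Mul(5, u)), -1), 2) = Pow(Add(-3, Mul(5, u)), 2))
Function('h')(U, V) = Add(-5, Pow(V, 2)) (Function('h')(U, V) = Add(Pow(V, 2), -5) = Add(-5, Pow(V, 2)))
Function('j')(Q, G) = Pow(Add(2396, G), Rational(1, 2)) (Function('j')(Q, G) = Pow(Add(Add(-5, Pow(Pow(Add(-3, Mul(5, 2)), 2), 2)), G), Rational(1, 2)) = Pow(Add(Add(-5, Pow(Pow(Add(-3, 10), 2), 2)), G), Rational(1, 2)) = Pow(Add(Add(-5, Pow(Pow(7, 2), 2)), G), Rational(1, 2)) = Pow(Add(Add(-5, Pow(49, 2)), G), Rational(1, 2)) = Pow(Add(Add(-5, 2401), G), Rational(1, 2)) = Pow(Add(2396, G), Rational(1, 2)))
Pow(Function('j')(0, Function('R')(-3)), 2) = Pow(Pow(Add(2396, -2), Rational(1, 2)), 2) = Pow(Pow(2394, Rational(1, 2)), 2) = Pow(Mul(3, Pow(266, Rational(1, 2))), 2) = 2394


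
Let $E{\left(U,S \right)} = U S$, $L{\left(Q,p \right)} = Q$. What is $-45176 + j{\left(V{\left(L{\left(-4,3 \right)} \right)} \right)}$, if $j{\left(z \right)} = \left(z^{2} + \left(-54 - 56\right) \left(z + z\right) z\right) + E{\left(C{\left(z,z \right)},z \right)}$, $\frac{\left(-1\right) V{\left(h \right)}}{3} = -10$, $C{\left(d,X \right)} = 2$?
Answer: $-242216$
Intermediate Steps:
$V{\left(h \right)} = 30$ ($V{\left(h \right)} = \left(-3\right) \left(-10\right) = 30$)
$E{\left(U,S \right)} = S U$
$j{\left(z \right)} = - 219 z^{2} + 2 z$ ($j{\left(z \right)} = \left(z^{2} + \left(-54 - 56\right) \left(z + z\right) z\right) + z 2 = \left(z^{2} + - 110 \cdot 2 z z\right) + 2 z = \left(z^{2} + - 220 z z\right) + 2 z = \left(z^{2} - 220 z^{2}\right) + 2 z = - 219 z^{2} + 2 z$)
$-45176 + j{\left(V{\left(L{\left(-4,3 \right)} \right)} \right)} = -45176 + 30 \left(2 - 6570\right) = -45176 + 30 \left(-6568\right) = -45176 - 197040 = -242216$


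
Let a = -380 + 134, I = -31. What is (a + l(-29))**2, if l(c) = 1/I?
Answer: 58171129/961 ≈ 60532.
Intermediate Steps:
l(c) = -1/31 (l(c) = 1/(-31) = -1/31)
a = -246
(a + l(-29))**2 = (-246 - 1/31)**2 = (-7627/31)**2 = 58171129/961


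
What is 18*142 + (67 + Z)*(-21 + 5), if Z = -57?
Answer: 2396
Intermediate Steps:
18*142 + (67 + Z)*(-21 + 5) = 18*142 + (67 - 57)*(-21 + 5) = 2556 + 10*(-16) = 2556 - 160 = 2396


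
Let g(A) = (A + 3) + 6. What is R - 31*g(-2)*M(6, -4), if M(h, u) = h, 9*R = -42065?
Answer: -53783/9 ≈ -5975.9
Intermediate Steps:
R = -42065/9 (R = (⅑)*(-42065) = -42065/9 ≈ -4673.9)
g(A) = 9 + A (g(A) = (3 + A) + 6 = 9 + A)
R - 31*g(-2)*M(6, -4) = -42065/9 - 31*(9 - 2)*6 = -42065/9 - 31*7*6 = -42065/9 - 217*6 = -42065/9 - 1*1302 = -42065/9 - 1302 = -53783/9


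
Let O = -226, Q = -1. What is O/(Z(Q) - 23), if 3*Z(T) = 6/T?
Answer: 226/25 ≈ 9.0400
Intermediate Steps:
Z(T) = 2/T (Z(T) = (6/T)/3 = 2/T)
O/(Z(Q) - 23) = -226/(2/(-1) - 23) = -226/(2*(-1) - 23) = -226/(-2 - 23) = -226/(-25) = -1/25*(-226) = 226/25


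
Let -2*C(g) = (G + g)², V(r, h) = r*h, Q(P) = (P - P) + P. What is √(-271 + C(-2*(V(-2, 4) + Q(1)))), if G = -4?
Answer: I*√321 ≈ 17.916*I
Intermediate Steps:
Q(P) = P (Q(P) = 0 + P = P)
V(r, h) = h*r
C(g) = -(-4 + g)²/2
√(-271 + C(-2*(V(-2, 4) + Q(1)))) = √(-271 - (-4 - 2*(4*(-2) + 1))²/2) = √(-271 - (-4 - 2*(-8 + 1))²/2) = √(-271 - (-4 - 2*(-7))²/2) = √(-271 - (-4 + 14)²/2) = √(-271 - ½*10²) = √(-271 - ½*100) = √(-271 - 50) = √(-321) = I*√321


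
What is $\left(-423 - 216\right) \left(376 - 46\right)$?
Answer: $-210870$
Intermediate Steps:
$\left(-423 - 216\right) \left(376 - 46\right) = \left(-639\right) 330 = -210870$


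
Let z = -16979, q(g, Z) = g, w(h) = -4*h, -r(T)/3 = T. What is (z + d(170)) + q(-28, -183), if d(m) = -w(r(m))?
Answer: -19047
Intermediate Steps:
r(T) = -3*T
d(m) = -12*m (d(m) = -(-4)*(-3*m) = -12*m)
(z + d(170)) + q(-28, -183) = (-16979 - 12*170) - 28 = (-16979 - 2040) - 28 = -19019 - 28 = -19047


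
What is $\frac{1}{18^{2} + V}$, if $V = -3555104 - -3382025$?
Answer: $- \frac{1}{172755} \approx -5.7885 \cdot 10^{-6}$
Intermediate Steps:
$V = -173079$ ($V = -3555104 + 3382025 = -173079$)
$\frac{1}{18^{2} + V} = \frac{1}{18^{2} - 173079} = \frac{1}{324 - 173079} = \frac{1}{-172755} = - \frac{1}{172755}$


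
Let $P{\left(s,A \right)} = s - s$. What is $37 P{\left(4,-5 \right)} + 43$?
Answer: $43$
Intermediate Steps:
$P{\left(s,A \right)} = 0$
$37 P{\left(4,-5 \right)} + 43 = 37 \cdot 0 + 43 = 0 + 43 = 43$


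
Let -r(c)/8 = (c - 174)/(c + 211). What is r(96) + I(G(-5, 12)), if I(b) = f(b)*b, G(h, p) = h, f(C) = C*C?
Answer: -37751/307 ≈ -122.97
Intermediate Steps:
f(C) = C**2
I(b) = b**3 (I(b) = b**2*b = b**3)
r(c) = -8*(-174 + c)/(211 + c) (r(c) = -8*(c - 174)/(c + 211) = -8*(-174 + c)/(211 + c))
r(96) + I(G(-5, 12)) = 8*(174 - 1*96)/(211 + 96) + (-5)**3 = 8*(174 - 96)/307 - 125 = 8*(1/307)*78 - 125 = 624/307 - 125 = -37751/307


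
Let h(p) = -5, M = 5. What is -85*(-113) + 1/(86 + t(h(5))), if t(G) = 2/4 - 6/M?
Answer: 8193075/853 ≈ 9605.0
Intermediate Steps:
t(G) = -7/10 (t(G) = 2/4 - 6/5 = 2*(¼) - 6*⅕ = ½ - 6/5 = -7/10)
-85*(-113) + 1/(86 + t(h(5))) = -85*(-113) + 1/(86 - 7/10) = 9605 + 1/(853/10) = 9605 + 10/853 = 8193075/853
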